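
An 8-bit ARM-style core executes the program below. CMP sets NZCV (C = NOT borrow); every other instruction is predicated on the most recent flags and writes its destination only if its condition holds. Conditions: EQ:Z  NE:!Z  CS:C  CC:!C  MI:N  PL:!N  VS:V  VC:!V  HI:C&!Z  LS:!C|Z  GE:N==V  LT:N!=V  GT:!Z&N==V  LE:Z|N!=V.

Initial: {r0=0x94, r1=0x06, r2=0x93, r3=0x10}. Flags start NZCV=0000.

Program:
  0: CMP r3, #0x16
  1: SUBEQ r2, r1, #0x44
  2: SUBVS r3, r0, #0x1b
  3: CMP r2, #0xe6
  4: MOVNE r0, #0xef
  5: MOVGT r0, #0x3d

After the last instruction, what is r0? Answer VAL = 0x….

0: ✓ CMP  NZCV=1000
1: · SUBEQ
2: · SUBVS
3: ✓ CMP  NZCV=1000
4: ✓ MOVNE  r0←0xef
5: · MOVGT

VAL = 0xef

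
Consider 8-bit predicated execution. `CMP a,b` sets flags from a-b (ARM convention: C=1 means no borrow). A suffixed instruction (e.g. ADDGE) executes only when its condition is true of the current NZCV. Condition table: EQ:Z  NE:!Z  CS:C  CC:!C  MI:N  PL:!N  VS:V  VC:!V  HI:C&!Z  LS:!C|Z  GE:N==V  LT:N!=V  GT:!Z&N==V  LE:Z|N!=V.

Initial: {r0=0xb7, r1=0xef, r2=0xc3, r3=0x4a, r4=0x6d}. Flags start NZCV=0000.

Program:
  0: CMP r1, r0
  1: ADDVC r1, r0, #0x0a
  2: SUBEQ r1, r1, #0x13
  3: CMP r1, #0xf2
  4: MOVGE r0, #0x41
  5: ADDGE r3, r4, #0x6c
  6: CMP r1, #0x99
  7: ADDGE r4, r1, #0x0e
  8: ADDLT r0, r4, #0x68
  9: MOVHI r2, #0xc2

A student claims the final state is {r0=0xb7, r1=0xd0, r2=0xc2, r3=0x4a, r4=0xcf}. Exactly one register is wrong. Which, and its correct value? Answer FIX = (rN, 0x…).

[0] flags=0010 → (cmp)
[1] flags=0010 VC?T → r1=0xc1
[2] flags=0010 EQ?F → skip
[3] flags=1000 → (cmp)
[4] flags=1000 GE?F → skip
[5] flags=1000 GE?F → skip
[6] flags=0010 → (cmp)
[7] flags=0010 GE?T → r4=0xcf
[8] flags=0010 LT?F → skip
[9] flags=0010 HI?T → r2=0xc2

FIX = (r1, 0xc1)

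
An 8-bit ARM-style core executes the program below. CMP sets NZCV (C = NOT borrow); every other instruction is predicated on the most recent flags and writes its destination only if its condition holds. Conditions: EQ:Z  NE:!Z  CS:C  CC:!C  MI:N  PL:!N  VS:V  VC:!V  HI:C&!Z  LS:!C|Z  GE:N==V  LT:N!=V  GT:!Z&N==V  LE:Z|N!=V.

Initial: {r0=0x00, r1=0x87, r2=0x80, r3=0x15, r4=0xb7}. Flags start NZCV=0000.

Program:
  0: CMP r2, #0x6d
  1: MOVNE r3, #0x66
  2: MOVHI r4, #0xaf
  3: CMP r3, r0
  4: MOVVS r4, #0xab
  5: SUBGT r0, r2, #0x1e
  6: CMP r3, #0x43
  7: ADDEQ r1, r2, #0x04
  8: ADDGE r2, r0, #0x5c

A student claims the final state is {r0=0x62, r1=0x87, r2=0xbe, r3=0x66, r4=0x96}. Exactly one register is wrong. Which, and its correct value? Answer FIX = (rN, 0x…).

FIX = (r4, 0xaf)

0: ✓ CMP  NZCV=0011
1: ✓ MOVNE  r3←0x66
2: ✓ MOVHI  r4←0xaf
3: ✓ CMP  NZCV=0010
4: · MOVVS
5: ✓ SUBGT  r0←0x62
6: ✓ CMP  NZCV=0010
7: · ADDEQ
8: ✓ ADDGE  r2←0xbe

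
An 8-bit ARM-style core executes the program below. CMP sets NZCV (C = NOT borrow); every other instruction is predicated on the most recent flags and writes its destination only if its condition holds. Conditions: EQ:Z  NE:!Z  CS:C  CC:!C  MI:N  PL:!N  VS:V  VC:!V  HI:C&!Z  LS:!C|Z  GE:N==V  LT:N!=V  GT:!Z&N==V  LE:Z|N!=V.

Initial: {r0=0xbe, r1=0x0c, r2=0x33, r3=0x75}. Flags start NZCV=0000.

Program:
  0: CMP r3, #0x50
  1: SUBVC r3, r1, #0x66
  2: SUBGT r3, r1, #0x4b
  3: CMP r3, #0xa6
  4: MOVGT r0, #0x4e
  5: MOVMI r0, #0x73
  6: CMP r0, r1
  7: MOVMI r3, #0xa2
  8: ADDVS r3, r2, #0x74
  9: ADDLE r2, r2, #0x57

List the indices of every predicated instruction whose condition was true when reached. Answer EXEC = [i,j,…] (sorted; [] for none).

EXEC = [1,2,4]

[0] flags=0010 → (cmp)
[1] flags=0010 VC?T → r3=0xa6
[2] flags=0010 GT?T → r3=0xc1
[3] flags=0010 → (cmp)
[4] flags=0010 GT?T → r0=0x4e
[5] flags=0010 MI?F → skip
[6] flags=0010 → (cmp)
[7] flags=0010 MI?F → skip
[8] flags=0010 VS?F → skip
[9] flags=0010 LE?F → skip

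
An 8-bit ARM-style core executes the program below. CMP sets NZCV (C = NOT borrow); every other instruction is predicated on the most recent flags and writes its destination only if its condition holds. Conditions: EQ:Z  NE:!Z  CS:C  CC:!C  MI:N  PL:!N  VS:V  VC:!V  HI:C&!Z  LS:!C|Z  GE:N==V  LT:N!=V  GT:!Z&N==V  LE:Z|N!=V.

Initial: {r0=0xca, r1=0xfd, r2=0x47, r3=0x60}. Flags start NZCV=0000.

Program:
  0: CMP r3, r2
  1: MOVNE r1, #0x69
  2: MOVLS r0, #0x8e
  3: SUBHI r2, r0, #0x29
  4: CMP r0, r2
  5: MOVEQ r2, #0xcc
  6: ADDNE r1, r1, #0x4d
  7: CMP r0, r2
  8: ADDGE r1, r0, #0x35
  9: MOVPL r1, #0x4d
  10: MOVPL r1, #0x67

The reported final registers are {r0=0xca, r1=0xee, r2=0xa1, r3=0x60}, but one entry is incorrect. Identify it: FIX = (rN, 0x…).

[0] flags=0010 → (cmp)
[1] flags=0010 NE?T → r1=0x69
[2] flags=0010 LS?F → skip
[3] flags=0010 HI?T → r2=0xa1
[4] flags=0010 → (cmp)
[5] flags=0010 EQ?F → skip
[6] flags=0010 NE?T → r1=0xb6
[7] flags=0010 → (cmp)
[8] flags=0010 GE?T → r1=0xff
[9] flags=0010 PL?T → r1=0x4d
[10] flags=0010 PL?T → r1=0x67

FIX = (r1, 0x67)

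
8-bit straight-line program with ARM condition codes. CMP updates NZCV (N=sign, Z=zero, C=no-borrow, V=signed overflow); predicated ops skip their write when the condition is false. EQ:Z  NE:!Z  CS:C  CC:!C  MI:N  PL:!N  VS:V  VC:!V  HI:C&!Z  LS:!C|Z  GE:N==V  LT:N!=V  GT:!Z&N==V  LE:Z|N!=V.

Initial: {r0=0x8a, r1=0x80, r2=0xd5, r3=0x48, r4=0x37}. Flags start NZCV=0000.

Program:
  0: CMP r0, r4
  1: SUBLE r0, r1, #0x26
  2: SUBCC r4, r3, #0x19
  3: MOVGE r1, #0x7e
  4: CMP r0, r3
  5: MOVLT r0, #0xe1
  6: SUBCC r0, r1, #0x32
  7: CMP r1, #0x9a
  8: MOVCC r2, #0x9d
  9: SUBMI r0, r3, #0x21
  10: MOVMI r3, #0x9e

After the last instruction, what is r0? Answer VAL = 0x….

[0] flags=0011 → (cmp)
[1] flags=0011 LE?T → r0=0x5a
[2] flags=0011 CC?F → skip
[3] flags=0011 GE?F → skip
[4] flags=0010 → (cmp)
[5] flags=0010 LT?F → skip
[6] flags=0010 CC?F → skip
[7] flags=1000 → (cmp)
[8] flags=1000 CC?T → r2=0x9d
[9] flags=1000 MI?T → r0=0x27
[10] flags=1000 MI?T → r3=0x9e

VAL = 0x27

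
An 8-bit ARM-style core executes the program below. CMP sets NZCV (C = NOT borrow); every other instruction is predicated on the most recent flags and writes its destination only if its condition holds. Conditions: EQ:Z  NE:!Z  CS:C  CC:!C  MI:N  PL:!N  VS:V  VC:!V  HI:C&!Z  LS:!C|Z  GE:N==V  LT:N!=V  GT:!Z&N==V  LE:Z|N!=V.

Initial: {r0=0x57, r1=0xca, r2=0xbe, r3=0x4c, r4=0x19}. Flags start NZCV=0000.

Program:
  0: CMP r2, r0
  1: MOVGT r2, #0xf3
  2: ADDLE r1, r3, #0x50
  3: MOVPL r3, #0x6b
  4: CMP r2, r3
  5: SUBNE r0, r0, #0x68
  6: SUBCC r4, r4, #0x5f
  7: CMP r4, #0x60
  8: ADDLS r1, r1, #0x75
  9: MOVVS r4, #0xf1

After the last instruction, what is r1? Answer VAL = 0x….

VAL = 0x11

0: ✓ CMP  NZCV=0011
1: · MOVGT
2: ✓ ADDLE  r1←0x9c
3: ✓ MOVPL  r3←0x6b
4: ✓ CMP  NZCV=0011
5: ✓ SUBNE  r0←0xef
6: · SUBCC
7: ✓ CMP  NZCV=1000
8: ✓ ADDLS  r1←0x11
9: · MOVVS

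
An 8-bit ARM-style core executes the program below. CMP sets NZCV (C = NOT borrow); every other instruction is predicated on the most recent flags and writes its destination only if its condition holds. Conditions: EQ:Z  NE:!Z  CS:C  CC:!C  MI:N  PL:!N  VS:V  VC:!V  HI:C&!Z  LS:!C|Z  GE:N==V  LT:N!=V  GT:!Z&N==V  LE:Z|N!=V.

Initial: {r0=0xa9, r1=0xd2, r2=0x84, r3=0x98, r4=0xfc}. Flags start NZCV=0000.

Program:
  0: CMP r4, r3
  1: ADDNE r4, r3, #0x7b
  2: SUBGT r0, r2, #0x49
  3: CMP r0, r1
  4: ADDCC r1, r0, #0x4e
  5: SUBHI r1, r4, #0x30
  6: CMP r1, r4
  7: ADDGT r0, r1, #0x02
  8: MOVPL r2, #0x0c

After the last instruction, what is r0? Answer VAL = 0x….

VAL = 0x3b

0: ✓ CMP  NZCV=0010
1: ✓ ADDNE  r4←0x13
2: ✓ SUBGT  r0←0x3b
3: ✓ CMP  NZCV=0000
4: ✓ ADDCC  r1←0x89
5: · SUBHI
6: ✓ CMP  NZCV=0011
7: · ADDGT
8: ✓ MOVPL  r2←0x0c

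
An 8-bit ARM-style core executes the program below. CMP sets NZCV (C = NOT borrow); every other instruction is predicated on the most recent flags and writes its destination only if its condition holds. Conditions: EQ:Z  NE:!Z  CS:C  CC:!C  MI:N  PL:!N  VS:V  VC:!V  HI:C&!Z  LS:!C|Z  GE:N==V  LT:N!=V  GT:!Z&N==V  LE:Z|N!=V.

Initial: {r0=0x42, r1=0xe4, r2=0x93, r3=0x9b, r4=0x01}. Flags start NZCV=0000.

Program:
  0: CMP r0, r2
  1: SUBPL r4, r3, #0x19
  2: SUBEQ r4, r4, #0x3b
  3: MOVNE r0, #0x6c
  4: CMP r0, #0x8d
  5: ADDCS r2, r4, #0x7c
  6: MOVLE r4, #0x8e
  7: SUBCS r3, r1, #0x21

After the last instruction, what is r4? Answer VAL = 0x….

VAL = 0x01

0: ✓ CMP  NZCV=1001
1: · SUBPL
2: · SUBEQ
3: ✓ MOVNE  r0←0x6c
4: ✓ CMP  NZCV=1001
5: · ADDCS
6: · MOVLE
7: · SUBCS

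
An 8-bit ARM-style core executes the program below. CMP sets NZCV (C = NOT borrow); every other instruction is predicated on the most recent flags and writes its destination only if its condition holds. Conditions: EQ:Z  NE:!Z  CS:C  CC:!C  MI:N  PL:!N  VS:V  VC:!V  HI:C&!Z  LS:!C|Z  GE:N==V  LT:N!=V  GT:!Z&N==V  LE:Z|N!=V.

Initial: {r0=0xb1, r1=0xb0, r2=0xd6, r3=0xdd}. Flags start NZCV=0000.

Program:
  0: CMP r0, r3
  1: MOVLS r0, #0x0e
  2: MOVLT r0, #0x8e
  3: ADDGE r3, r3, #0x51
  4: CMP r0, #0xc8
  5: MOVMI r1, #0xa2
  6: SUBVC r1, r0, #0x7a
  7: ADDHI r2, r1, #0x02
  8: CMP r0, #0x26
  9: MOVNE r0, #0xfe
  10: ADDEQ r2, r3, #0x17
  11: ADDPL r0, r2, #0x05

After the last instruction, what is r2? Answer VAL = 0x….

0: ✓ CMP  NZCV=1000
1: ✓ MOVLS  r0←0x0e
2: ✓ MOVLT  r0←0x8e
3: · ADDGE
4: ✓ CMP  NZCV=1000
5: ✓ MOVMI  r1←0xa2
6: ✓ SUBVC  r1←0x14
7: · ADDHI
8: ✓ CMP  NZCV=0011
9: ✓ MOVNE  r0←0xfe
10: · ADDEQ
11: ✓ ADDPL  r0←0xdb

VAL = 0xd6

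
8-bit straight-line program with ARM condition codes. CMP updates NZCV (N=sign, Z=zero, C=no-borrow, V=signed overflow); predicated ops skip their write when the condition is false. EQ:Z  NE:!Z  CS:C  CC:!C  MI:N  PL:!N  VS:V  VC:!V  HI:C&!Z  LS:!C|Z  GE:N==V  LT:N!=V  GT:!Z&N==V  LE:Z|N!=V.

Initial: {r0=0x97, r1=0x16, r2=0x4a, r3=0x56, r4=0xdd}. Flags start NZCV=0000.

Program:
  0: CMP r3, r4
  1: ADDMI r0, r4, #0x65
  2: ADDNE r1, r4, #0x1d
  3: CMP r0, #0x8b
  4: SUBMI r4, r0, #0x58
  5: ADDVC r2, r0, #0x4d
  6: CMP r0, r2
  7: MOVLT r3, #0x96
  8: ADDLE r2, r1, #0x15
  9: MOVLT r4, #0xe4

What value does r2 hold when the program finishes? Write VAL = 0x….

VAL = 0x0f

[0] flags=0000 → (cmp)
[1] flags=0000 MI?F → skip
[2] flags=0000 NE?T → r1=0xfa
[3] flags=0010 → (cmp)
[4] flags=0010 MI?F → skip
[5] flags=0010 VC?T → r2=0xe4
[6] flags=1000 → (cmp)
[7] flags=1000 LT?T → r3=0x96
[8] flags=1000 LE?T → r2=0x0f
[9] flags=1000 LT?T → r4=0xe4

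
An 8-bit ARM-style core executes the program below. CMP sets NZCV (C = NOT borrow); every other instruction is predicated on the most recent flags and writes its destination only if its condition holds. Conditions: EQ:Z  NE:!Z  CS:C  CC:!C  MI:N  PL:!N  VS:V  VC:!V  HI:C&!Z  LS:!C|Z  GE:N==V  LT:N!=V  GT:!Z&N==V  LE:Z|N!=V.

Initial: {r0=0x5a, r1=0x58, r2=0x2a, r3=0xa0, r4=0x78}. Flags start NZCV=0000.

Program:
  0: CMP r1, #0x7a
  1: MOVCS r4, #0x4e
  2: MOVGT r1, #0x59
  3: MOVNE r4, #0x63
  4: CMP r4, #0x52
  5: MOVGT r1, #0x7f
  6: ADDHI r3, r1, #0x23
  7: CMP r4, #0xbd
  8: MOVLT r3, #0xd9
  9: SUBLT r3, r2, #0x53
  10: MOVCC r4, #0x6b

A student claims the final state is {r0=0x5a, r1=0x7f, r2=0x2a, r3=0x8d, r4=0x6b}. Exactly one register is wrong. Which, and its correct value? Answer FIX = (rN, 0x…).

[0] flags=1000 → (cmp)
[1] flags=1000 CS?F → skip
[2] flags=1000 GT?F → skip
[3] flags=1000 NE?T → r4=0x63
[4] flags=0010 → (cmp)
[5] flags=0010 GT?T → r1=0x7f
[6] flags=0010 HI?T → r3=0xa2
[7] flags=1001 → (cmp)
[8] flags=1001 LT?F → skip
[9] flags=1001 LT?F → skip
[10] flags=1001 CC?T → r4=0x6b

FIX = (r3, 0xa2)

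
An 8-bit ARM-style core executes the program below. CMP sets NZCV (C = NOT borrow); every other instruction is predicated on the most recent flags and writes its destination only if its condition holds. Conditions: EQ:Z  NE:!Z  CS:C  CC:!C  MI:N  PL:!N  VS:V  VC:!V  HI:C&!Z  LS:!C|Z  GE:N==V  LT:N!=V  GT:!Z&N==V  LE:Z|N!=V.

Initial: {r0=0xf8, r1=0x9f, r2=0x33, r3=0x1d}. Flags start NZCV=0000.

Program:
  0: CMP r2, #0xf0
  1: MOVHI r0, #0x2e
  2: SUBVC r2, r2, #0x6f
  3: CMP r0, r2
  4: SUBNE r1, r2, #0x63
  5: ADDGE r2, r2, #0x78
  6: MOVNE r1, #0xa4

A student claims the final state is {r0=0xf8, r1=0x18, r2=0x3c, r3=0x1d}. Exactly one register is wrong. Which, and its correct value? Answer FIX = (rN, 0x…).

0: ✓ CMP  NZCV=0000
1: · MOVHI
2: ✓ SUBVC  r2←0xc4
3: ✓ CMP  NZCV=0010
4: ✓ SUBNE  r1←0x61
5: ✓ ADDGE  r2←0x3c
6: ✓ MOVNE  r1←0xa4

FIX = (r1, 0xa4)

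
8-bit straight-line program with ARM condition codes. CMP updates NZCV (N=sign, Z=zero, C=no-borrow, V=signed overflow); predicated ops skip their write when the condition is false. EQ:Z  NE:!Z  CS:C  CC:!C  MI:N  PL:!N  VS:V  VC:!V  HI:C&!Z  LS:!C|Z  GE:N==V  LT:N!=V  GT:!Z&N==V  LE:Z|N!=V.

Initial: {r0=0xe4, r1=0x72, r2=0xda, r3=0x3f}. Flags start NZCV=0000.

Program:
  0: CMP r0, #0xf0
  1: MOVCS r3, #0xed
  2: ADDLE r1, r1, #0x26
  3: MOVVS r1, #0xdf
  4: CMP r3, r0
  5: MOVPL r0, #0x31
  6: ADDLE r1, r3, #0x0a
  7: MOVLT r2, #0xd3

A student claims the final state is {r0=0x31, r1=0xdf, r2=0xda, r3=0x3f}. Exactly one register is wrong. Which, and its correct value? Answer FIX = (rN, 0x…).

FIX = (r1, 0x98)

[0] flags=1000 → (cmp)
[1] flags=1000 CS?F → skip
[2] flags=1000 LE?T → r1=0x98
[3] flags=1000 VS?F → skip
[4] flags=0000 → (cmp)
[5] flags=0000 PL?T → r0=0x31
[6] flags=0000 LE?F → skip
[7] flags=0000 LT?F → skip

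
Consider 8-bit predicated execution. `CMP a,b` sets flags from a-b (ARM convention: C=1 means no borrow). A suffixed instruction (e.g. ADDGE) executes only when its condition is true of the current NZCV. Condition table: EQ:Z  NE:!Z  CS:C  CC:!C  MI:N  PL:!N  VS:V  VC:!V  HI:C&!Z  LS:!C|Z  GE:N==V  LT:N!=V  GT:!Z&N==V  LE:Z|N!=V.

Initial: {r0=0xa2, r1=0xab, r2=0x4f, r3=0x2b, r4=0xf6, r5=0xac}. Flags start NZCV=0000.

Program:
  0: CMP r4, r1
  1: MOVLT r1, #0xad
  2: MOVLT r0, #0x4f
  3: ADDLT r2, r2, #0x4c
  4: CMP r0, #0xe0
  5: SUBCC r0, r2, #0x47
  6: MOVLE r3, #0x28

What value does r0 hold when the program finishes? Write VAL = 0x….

VAL = 0x08

[0] flags=0010 → (cmp)
[1] flags=0010 LT?F → skip
[2] flags=0010 LT?F → skip
[3] flags=0010 LT?F → skip
[4] flags=1000 → (cmp)
[5] flags=1000 CC?T → r0=0x08
[6] flags=1000 LE?T → r3=0x28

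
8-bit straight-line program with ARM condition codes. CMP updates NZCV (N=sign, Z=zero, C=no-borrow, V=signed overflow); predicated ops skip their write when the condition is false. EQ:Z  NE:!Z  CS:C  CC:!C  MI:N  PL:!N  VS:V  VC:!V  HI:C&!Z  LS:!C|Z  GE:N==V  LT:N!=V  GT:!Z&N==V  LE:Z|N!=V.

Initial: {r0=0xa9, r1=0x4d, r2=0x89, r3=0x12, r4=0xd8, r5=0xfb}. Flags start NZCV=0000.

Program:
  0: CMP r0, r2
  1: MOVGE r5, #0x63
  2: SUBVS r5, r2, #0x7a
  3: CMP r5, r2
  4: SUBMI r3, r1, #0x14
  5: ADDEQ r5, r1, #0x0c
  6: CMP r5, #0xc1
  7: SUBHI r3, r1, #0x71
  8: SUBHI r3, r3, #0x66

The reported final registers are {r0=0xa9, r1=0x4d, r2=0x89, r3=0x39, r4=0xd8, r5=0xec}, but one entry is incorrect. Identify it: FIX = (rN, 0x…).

FIX = (r5, 0x63)

[0] flags=0010 → (cmp)
[1] flags=0010 GE?T → r5=0x63
[2] flags=0010 VS?F → skip
[3] flags=1001 → (cmp)
[4] flags=1001 MI?T → r3=0x39
[5] flags=1001 EQ?F → skip
[6] flags=1001 → (cmp)
[7] flags=1001 HI?F → skip
[8] flags=1001 HI?F → skip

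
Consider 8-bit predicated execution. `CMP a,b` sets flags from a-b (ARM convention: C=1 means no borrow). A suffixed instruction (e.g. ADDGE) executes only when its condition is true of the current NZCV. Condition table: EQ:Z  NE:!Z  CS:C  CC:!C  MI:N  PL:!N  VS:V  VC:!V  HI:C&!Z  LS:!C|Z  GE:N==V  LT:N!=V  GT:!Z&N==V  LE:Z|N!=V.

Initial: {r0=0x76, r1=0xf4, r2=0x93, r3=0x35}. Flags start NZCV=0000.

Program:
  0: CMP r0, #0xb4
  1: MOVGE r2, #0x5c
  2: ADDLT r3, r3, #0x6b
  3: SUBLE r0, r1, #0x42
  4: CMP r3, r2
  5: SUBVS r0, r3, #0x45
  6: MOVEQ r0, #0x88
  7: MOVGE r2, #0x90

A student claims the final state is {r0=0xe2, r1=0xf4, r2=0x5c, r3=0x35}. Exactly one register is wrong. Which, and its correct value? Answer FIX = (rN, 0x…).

[0] flags=1001 → (cmp)
[1] flags=1001 GE?T → r2=0x5c
[2] flags=1001 LT?F → skip
[3] flags=1001 LE?F → skip
[4] flags=1000 → (cmp)
[5] flags=1000 VS?F → skip
[6] flags=1000 EQ?F → skip
[7] flags=1000 GE?F → skip

FIX = (r0, 0x76)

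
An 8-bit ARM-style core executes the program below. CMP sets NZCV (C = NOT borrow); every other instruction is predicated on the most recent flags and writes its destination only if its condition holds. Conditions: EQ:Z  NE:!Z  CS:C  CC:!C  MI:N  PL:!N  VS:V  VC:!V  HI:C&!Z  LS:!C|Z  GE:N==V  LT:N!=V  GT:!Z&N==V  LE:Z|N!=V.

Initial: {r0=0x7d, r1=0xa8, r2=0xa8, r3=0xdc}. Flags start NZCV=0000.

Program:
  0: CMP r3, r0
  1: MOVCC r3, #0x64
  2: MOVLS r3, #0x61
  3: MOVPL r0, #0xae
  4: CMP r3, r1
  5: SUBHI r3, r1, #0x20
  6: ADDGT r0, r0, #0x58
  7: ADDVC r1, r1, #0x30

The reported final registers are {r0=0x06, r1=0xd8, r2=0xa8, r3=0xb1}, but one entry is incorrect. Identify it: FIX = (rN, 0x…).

FIX = (r3, 0x88)

[0] flags=0011 → (cmp)
[1] flags=0011 CC?F → skip
[2] flags=0011 LS?F → skip
[3] flags=0011 PL?T → r0=0xae
[4] flags=0010 → (cmp)
[5] flags=0010 HI?T → r3=0x88
[6] flags=0010 GT?T → r0=0x06
[7] flags=0010 VC?T → r1=0xd8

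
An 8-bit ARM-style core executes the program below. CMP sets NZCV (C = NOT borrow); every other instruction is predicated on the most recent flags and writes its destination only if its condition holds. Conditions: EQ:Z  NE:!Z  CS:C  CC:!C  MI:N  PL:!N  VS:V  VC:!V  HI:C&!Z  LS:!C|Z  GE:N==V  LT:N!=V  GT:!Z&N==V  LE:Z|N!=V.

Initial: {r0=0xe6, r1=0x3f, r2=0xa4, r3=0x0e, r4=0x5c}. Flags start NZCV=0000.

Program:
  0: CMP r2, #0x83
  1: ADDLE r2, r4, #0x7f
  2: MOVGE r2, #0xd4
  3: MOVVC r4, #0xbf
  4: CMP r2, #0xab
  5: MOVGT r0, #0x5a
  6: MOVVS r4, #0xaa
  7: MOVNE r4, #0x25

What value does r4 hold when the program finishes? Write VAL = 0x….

VAL = 0x25

[0] flags=0010 → (cmp)
[1] flags=0010 LE?F → skip
[2] flags=0010 GE?T → r2=0xd4
[3] flags=0010 VC?T → r4=0xbf
[4] flags=0010 → (cmp)
[5] flags=0010 GT?T → r0=0x5a
[6] flags=0010 VS?F → skip
[7] flags=0010 NE?T → r4=0x25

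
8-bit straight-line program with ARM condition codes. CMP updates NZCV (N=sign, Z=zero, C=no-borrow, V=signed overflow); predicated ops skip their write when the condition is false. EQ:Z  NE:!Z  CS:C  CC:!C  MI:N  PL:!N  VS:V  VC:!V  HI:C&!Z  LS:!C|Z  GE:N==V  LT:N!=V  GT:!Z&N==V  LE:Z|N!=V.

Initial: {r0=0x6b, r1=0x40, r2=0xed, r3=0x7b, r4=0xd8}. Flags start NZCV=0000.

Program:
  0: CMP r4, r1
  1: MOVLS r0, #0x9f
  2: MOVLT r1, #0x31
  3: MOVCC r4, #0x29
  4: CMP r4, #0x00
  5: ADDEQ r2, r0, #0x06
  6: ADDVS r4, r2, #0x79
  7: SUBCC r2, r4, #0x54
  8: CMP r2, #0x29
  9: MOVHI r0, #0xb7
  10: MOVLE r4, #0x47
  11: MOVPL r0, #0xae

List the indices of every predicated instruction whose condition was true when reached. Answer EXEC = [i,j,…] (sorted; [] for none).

[0] flags=1010 → (cmp)
[1] flags=1010 LS?F → skip
[2] flags=1010 LT?T → r1=0x31
[3] flags=1010 CC?F → skip
[4] flags=1010 → (cmp)
[5] flags=1010 EQ?F → skip
[6] flags=1010 VS?F → skip
[7] flags=1010 CC?F → skip
[8] flags=1010 → (cmp)
[9] flags=1010 HI?T → r0=0xb7
[10] flags=1010 LE?T → r4=0x47
[11] flags=1010 PL?F → skip

EXEC = [2,9,10]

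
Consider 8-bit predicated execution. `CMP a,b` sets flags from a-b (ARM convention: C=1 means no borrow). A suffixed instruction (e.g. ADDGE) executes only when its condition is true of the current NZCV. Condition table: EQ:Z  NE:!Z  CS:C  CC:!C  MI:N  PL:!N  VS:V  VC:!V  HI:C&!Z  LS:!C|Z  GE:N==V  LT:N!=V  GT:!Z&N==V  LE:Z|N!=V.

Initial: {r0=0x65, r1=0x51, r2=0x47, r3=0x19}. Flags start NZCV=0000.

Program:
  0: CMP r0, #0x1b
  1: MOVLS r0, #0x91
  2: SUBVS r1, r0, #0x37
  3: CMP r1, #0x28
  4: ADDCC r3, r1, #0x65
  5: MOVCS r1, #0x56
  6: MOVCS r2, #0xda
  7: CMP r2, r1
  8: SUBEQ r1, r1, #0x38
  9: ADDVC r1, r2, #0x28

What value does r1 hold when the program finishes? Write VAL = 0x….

0: ✓ CMP  NZCV=0010
1: · MOVLS
2: · SUBVS
3: ✓ CMP  NZCV=0010
4: · ADDCC
5: ✓ MOVCS  r1←0x56
6: ✓ MOVCS  r2←0xda
7: ✓ CMP  NZCV=1010
8: · SUBEQ
9: ✓ ADDVC  r1←0x02

VAL = 0x02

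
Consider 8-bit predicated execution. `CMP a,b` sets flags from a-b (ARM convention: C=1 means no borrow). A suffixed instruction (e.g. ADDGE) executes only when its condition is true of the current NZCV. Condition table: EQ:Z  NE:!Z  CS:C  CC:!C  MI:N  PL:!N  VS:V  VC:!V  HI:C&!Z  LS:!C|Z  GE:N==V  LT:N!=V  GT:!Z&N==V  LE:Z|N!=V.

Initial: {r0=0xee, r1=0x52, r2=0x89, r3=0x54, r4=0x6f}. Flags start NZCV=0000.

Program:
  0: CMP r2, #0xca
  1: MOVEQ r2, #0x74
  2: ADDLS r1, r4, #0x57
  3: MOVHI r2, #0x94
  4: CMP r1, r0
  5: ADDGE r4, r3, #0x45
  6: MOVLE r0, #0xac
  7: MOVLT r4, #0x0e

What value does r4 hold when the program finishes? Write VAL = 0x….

VAL = 0x0e

0: ✓ CMP  NZCV=1000
1: · MOVEQ
2: ✓ ADDLS  r1←0xc6
3: · MOVHI
4: ✓ CMP  NZCV=1000
5: · ADDGE
6: ✓ MOVLE  r0←0xac
7: ✓ MOVLT  r4←0x0e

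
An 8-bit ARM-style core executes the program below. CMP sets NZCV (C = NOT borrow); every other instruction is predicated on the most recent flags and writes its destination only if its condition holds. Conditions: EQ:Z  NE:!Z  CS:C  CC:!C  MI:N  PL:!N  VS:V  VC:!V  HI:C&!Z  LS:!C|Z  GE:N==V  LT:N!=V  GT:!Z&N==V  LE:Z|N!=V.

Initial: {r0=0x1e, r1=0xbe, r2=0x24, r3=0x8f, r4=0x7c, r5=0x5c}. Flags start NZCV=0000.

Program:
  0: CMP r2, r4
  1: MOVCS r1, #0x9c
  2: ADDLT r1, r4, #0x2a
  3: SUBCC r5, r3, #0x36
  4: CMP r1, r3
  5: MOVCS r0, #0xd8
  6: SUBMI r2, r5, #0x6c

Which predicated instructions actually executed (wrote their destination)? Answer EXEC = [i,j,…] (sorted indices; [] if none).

[0] flags=1000 → (cmp)
[1] flags=1000 CS?F → skip
[2] flags=1000 LT?T → r1=0xa6
[3] flags=1000 CC?T → r5=0x59
[4] flags=0010 → (cmp)
[5] flags=0010 CS?T → r0=0xd8
[6] flags=0010 MI?F → skip

EXEC = [2,3,5]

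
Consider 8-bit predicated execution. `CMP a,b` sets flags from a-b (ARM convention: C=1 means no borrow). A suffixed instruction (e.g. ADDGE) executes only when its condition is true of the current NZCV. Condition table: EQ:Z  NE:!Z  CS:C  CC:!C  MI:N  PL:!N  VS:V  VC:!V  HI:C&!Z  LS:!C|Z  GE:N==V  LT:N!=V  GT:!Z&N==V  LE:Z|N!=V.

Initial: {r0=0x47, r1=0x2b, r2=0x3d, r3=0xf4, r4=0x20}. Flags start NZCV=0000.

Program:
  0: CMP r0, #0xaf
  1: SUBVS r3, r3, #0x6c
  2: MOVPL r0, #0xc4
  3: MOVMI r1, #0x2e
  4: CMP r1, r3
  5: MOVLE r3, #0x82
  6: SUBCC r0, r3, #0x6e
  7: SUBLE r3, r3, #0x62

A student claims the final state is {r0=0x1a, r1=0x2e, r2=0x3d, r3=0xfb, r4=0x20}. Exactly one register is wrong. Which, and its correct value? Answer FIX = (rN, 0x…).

FIX = (r3, 0x88)

0: ✓ CMP  NZCV=1001
1: ✓ SUBVS  r3←0x88
2: · MOVPL
3: ✓ MOVMI  r1←0x2e
4: ✓ CMP  NZCV=1001
5: · MOVLE
6: ✓ SUBCC  r0←0x1a
7: · SUBLE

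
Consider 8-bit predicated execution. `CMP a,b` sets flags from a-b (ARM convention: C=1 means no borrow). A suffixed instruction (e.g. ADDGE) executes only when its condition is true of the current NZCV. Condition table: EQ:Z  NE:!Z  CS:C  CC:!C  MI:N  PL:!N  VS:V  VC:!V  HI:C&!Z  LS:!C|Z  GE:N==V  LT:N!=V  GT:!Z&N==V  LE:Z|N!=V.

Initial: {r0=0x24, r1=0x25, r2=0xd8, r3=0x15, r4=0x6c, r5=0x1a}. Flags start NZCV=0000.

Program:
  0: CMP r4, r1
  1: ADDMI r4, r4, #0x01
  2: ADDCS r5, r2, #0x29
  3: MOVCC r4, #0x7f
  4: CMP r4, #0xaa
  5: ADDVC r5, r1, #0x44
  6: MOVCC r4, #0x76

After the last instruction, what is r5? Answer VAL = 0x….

[0] flags=0010 → (cmp)
[1] flags=0010 MI?F → skip
[2] flags=0010 CS?T → r5=0x01
[3] flags=0010 CC?F → skip
[4] flags=1001 → (cmp)
[5] flags=1001 VC?F → skip
[6] flags=1001 CC?T → r4=0x76

VAL = 0x01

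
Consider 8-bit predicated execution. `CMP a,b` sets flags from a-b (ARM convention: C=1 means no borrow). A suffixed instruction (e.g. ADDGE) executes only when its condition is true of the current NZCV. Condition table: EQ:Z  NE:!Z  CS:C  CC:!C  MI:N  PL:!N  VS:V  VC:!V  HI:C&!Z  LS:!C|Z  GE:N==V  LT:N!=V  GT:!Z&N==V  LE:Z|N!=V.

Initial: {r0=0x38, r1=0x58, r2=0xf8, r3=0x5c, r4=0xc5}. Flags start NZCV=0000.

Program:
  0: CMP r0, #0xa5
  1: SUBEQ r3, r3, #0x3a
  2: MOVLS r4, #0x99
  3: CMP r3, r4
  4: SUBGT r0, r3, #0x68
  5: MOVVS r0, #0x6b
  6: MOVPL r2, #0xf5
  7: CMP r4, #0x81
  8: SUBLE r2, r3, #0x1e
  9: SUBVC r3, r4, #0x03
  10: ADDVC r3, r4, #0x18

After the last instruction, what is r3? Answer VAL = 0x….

VAL = 0xb1

0: ✓ CMP  NZCV=1001
1: · SUBEQ
2: ✓ MOVLS  r4←0x99
3: ✓ CMP  NZCV=1001
4: ✓ SUBGT  r0←0xf4
5: ✓ MOVVS  r0←0x6b
6: · MOVPL
7: ✓ CMP  NZCV=0010
8: · SUBLE
9: ✓ SUBVC  r3←0x96
10: ✓ ADDVC  r3←0xb1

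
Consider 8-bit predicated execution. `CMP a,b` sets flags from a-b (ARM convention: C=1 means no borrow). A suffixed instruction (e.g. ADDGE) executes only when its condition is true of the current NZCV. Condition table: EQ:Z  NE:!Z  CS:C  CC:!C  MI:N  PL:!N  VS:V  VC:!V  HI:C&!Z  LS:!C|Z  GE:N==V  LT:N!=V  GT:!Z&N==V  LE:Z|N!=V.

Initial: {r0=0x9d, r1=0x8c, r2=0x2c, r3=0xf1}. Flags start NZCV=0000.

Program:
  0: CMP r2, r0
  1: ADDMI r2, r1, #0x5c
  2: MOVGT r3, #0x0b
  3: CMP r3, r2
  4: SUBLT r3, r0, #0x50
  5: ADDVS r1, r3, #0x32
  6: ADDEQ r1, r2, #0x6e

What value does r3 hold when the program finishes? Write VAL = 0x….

[0] flags=1001 → (cmp)
[1] flags=1001 MI?T → r2=0xe8
[2] flags=1001 GT?T → r3=0x0b
[3] flags=0000 → (cmp)
[4] flags=0000 LT?F → skip
[5] flags=0000 VS?F → skip
[6] flags=0000 EQ?F → skip

VAL = 0x0b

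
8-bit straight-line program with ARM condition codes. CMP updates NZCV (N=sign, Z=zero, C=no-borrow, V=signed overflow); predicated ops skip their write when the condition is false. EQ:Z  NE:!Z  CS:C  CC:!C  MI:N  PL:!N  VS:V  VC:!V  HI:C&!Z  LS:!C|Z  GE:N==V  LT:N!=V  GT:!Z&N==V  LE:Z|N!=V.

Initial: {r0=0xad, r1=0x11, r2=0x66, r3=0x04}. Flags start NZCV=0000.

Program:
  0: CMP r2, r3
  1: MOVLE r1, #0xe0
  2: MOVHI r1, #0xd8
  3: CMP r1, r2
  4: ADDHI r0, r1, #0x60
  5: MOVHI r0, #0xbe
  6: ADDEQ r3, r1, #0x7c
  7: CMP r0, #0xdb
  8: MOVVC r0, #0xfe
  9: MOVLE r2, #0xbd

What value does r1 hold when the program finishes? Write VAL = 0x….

0: ✓ CMP  NZCV=0010
1: · MOVLE
2: ✓ MOVHI  r1←0xd8
3: ✓ CMP  NZCV=0011
4: ✓ ADDHI  r0←0x38
5: ✓ MOVHI  r0←0xbe
6: · ADDEQ
7: ✓ CMP  NZCV=1000
8: ✓ MOVVC  r0←0xfe
9: ✓ MOVLE  r2←0xbd

VAL = 0xd8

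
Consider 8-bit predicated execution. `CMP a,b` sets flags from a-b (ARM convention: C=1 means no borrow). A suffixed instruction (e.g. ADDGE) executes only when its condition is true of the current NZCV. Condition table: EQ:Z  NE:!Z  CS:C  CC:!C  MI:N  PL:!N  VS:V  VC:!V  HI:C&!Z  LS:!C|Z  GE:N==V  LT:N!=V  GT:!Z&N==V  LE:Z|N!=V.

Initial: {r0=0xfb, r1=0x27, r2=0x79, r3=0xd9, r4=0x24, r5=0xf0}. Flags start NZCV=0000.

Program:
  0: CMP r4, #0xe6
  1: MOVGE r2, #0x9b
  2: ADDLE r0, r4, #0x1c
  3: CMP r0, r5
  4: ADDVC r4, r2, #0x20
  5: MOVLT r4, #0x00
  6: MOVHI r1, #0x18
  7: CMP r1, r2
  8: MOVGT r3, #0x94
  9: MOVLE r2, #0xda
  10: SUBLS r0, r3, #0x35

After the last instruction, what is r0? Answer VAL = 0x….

0: ✓ CMP  NZCV=0000
1: ✓ MOVGE  r2←0x9b
2: · ADDLE
3: ✓ CMP  NZCV=0010
4: ✓ ADDVC  r4←0xbb
5: · MOVLT
6: ✓ MOVHI  r1←0x18
7: ✓ CMP  NZCV=0000
8: ✓ MOVGT  r3←0x94
9: · MOVLE
10: ✓ SUBLS  r0←0x5f

VAL = 0x5f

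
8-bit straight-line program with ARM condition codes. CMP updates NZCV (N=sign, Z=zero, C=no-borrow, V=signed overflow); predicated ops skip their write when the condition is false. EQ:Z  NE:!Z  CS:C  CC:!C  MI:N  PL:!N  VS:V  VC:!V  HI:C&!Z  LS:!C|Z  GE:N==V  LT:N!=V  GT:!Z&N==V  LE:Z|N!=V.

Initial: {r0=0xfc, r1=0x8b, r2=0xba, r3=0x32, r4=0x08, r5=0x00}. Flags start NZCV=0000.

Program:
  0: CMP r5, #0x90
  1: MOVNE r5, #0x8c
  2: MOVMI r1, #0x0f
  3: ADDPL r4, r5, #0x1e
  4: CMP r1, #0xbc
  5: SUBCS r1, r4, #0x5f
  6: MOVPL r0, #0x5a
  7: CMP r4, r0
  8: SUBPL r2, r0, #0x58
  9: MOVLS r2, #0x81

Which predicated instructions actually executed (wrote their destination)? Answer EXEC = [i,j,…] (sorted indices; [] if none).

EXEC = [1,3,9]

[0] flags=0000 → (cmp)
[1] flags=0000 NE?T → r5=0x8c
[2] flags=0000 MI?F → skip
[3] flags=0000 PL?T → r4=0xaa
[4] flags=1000 → (cmp)
[5] flags=1000 CS?F → skip
[6] flags=1000 PL?F → skip
[7] flags=1000 → (cmp)
[8] flags=1000 PL?F → skip
[9] flags=1000 LS?T → r2=0x81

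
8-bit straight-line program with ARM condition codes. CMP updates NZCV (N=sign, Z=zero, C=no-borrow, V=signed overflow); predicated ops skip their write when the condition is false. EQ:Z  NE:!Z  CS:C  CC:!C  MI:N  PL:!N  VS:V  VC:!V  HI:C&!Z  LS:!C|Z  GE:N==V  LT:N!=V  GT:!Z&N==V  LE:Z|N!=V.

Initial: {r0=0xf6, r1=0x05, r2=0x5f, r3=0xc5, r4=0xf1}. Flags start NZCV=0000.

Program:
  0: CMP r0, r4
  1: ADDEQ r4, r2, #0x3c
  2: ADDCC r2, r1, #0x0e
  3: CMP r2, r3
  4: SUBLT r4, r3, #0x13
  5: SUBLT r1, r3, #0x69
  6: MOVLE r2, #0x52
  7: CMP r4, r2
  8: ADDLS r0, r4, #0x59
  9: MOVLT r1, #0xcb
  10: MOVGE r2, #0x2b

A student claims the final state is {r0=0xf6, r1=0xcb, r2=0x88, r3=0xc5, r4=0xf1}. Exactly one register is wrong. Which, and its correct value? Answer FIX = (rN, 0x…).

0: ✓ CMP  NZCV=0010
1: · ADDEQ
2: · ADDCC
3: ✓ CMP  NZCV=1001
4: · SUBLT
5: · SUBLT
6: · MOVLE
7: ✓ CMP  NZCV=1010
8: · ADDLS
9: ✓ MOVLT  r1←0xcb
10: · MOVGE

FIX = (r2, 0x5f)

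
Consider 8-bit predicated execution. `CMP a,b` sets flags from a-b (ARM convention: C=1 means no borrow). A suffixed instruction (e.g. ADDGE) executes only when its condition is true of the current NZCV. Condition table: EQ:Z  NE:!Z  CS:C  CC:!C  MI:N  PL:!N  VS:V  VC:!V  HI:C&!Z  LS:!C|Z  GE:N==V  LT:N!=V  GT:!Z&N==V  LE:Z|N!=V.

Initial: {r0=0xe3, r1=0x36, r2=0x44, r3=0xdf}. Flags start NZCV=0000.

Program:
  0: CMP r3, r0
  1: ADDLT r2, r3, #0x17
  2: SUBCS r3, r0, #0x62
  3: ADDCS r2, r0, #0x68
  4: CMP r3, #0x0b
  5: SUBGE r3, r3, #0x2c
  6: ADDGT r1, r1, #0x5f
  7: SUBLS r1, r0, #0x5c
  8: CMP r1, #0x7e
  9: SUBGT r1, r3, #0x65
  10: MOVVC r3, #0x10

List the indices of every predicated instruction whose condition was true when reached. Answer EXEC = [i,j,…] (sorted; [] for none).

EXEC = [1,10]

0: ✓ CMP  NZCV=1000
1: ✓ ADDLT  r2←0xf6
2: · SUBCS
3: · ADDCS
4: ✓ CMP  NZCV=1010
5: · SUBGE
6: · ADDGT
7: · SUBLS
8: ✓ CMP  NZCV=1000
9: · SUBGT
10: ✓ MOVVC  r3←0x10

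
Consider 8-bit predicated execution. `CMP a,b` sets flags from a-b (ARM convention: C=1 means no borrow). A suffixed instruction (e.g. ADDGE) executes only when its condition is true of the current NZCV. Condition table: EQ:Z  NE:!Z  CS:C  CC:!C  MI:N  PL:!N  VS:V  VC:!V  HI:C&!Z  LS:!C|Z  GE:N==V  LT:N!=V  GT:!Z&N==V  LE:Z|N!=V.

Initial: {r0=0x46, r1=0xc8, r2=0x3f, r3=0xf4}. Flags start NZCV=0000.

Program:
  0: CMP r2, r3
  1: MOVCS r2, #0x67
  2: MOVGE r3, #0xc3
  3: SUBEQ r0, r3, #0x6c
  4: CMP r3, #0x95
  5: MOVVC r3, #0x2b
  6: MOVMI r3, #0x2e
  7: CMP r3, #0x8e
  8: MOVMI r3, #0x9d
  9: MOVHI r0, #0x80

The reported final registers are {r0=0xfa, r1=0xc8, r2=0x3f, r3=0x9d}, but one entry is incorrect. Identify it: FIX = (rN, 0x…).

FIX = (r0, 0x46)

0: ✓ CMP  NZCV=0000
1: · MOVCS
2: ✓ MOVGE  r3←0xc3
3: · SUBEQ
4: ✓ CMP  NZCV=0010
5: ✓ MOVVC  r3←0x2b
6: · MOVMI
7: ✓ CMP  NZCV=1001
8: ✓ MOVMI  r3←0x9d
9: · MOVHI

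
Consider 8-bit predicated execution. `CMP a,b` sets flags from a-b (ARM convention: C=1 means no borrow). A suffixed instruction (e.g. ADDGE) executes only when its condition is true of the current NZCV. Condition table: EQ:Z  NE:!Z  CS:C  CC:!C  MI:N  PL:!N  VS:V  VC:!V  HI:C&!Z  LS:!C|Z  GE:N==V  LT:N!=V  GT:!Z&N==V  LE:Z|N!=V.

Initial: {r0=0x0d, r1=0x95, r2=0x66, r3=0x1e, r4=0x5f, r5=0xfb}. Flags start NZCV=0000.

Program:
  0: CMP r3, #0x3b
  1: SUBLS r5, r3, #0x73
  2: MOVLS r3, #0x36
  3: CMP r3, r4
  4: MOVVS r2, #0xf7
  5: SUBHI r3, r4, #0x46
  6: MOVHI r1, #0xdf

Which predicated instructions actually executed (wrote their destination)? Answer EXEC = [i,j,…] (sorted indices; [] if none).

[0] flags=1000 → (cmp)
[1] flags=1000 LS?T → r5=0xab
[2] flags=1000 LS?T → r3=0x36
[3] flags=1000 → (cmp)
[4] flags=1000 VS?F → skip
[5] flags=1000 HI?F → skip
[6] flags=1000 HI?F → skip

EXEC = [1,2]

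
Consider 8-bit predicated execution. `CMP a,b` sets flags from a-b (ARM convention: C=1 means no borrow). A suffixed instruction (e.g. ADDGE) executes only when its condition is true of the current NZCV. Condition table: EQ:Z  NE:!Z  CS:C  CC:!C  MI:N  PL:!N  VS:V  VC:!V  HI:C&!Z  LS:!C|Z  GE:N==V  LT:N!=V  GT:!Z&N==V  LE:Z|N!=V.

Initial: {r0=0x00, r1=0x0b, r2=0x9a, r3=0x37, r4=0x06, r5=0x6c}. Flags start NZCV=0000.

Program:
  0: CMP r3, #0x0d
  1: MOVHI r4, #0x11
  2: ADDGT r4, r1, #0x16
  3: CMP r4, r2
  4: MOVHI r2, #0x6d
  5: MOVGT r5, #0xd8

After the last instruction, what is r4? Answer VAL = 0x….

0: ✓ CMP  NZCV=0010
1: ✓ MOVHI  r4←0x11
2: ✓ ADDGT  r4←0x21
3: ✓ CMP  NZCV=1001
4: · MOVHI
5: ✓ MOVGT  r5←0xd8

VAL = 0x21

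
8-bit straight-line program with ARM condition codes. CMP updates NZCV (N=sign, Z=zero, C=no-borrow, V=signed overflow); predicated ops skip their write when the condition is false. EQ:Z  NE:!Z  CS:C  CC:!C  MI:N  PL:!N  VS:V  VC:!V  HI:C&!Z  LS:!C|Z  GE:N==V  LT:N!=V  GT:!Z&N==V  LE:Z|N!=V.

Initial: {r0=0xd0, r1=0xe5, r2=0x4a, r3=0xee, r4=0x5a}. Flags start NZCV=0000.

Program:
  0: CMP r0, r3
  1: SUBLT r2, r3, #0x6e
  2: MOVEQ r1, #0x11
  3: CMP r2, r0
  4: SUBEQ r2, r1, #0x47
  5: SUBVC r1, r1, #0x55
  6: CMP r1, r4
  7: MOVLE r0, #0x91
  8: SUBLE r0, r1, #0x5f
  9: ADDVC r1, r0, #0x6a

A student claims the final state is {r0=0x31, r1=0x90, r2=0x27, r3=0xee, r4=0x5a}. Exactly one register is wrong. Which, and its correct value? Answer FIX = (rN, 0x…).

0: ✓ CMP  NZCV=1000
1: ✓ SUBLT  r2←0x80
2: · MOVEQ
3: ✓ CMP  NZCV=1000
4: · SUBEQ
5: ✓ SUBVC  r1←0x90
6: ✓ CMP  NZCV=0011
7: ✓ MOVLE  r0←0x91
8: ✓ SUBLE  r0←0x31
9: · ADDVC

FIX = (r2, 0x80)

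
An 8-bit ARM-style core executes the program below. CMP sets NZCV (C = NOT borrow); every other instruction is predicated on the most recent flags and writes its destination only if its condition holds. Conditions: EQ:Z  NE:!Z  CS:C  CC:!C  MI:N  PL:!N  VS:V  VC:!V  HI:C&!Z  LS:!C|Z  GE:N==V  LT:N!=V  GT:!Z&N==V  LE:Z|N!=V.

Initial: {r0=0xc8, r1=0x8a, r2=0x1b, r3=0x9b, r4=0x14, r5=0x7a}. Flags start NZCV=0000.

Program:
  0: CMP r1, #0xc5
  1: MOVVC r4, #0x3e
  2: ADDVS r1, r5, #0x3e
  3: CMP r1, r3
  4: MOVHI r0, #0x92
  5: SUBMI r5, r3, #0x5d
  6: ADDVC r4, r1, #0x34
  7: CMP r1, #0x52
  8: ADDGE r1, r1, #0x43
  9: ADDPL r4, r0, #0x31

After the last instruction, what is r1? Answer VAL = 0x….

VAL = 0x8a

[0] flags=1000 → (cmp)
[1] flags=1000 VC?T → r4=0x3e
[2] flags=1000 VS?F → skip
[3] flags=1000 → (cmp)
[4] flags=1000 HI?F → skip
[5] flags=1000 MI?T → r5=0x3e
[6] flags=1000 VC?T → r4=0xbe
[7] flags=0011 → (cmp)
[8] flags=0011 GE?F → skip
[9] flags=0011 PL?T → r4=0xf9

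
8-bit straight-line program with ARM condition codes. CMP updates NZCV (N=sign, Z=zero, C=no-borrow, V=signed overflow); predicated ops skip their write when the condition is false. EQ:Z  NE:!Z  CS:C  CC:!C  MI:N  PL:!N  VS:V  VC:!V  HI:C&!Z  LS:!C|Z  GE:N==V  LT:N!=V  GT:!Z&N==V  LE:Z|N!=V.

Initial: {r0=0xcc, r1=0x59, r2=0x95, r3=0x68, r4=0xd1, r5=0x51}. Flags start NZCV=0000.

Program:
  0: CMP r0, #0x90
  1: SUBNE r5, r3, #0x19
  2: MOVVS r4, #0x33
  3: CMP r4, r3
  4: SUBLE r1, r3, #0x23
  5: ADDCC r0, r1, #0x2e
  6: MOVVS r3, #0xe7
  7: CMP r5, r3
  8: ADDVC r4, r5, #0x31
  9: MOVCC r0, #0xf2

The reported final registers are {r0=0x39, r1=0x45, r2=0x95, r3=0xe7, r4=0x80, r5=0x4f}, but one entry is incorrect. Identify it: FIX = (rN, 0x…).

0: ✓ CMP  NZCV=0010
1: ✓ SUBNE  r5←0x4f
2: · MOVVS
3: ✓ CMP  NZCV=0011
4: ✓ SUBLE  r1←0x45
5: · ADDCC
6: ✓ MOVVS  r3←0xe7
7: ✓ CMP  NZCV=0000
8: ✓ ADDVC  r4←0x80
9: ✓ MOVCC  r0←0xf2

FIX = (r0, 0xf2)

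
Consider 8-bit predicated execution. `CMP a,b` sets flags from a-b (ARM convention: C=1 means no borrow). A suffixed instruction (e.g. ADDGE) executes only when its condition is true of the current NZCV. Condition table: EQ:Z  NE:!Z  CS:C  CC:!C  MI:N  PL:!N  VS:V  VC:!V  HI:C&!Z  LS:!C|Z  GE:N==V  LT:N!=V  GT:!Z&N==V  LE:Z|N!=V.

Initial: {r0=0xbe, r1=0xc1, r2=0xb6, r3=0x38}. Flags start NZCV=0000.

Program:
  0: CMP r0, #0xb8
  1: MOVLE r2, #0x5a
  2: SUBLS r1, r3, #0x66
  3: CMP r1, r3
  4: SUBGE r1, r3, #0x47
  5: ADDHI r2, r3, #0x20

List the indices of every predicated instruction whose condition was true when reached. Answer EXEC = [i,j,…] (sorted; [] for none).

[0] flags=0010 → (cmp)
[1] flags=0010 LE?F → skip
[2] flags=0010 LS?F → skip
[3] flags=1010 → (cmp)
[4] flags=1010 GE?F → skip
[5] flags=1010 HI?T → r2=0x58

EXEC = [5]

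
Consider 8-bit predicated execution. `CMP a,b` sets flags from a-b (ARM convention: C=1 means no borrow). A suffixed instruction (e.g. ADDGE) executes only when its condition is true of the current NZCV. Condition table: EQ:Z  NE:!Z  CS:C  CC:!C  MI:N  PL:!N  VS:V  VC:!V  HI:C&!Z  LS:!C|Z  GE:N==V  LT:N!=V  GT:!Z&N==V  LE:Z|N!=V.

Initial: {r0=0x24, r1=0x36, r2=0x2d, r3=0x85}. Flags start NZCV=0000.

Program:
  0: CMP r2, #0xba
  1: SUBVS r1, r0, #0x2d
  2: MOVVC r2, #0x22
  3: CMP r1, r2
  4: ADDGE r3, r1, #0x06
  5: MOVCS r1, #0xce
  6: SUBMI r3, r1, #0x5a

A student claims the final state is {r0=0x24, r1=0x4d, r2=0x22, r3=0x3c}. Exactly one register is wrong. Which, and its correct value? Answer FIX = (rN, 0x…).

0: ✓ CMP  NZCV=0000
1: · SUBVS
2: ✓ MOVVC  r2←0x22
3: ✓ CMP  NZCV=0010
4: ✓ ADDGE  r3←0x3c
5: ✓ MOVCS  r1←0xce
6: · SUBMI

FIX = (r1, 0xce)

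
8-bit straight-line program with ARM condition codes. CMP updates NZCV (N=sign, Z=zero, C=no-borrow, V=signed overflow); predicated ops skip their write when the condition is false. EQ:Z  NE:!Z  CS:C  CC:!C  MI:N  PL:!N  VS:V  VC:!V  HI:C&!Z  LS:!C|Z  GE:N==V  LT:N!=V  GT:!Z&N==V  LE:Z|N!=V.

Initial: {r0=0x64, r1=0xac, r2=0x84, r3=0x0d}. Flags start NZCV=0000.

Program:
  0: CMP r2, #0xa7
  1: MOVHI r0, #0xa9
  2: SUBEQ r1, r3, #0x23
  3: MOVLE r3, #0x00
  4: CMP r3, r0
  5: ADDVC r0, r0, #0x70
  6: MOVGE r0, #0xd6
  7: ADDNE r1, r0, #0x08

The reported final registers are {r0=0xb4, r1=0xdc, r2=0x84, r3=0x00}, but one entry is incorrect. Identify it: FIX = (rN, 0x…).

[0] flags=1000 → (cmp)
[1] flags=1000 HI?F → skip
[2] flags=1000 EQ?F → skip
[3] flags=1000 LE?T → r3=0x00
[4] flags=1000 → (cmp)
[5] flags=1000 VC?T → r0=0xd4
[6] flags=1000 GE?F → skip
[7] flags=1000 NE?T → r1=0xdc

FIX = (r0, 0xd4)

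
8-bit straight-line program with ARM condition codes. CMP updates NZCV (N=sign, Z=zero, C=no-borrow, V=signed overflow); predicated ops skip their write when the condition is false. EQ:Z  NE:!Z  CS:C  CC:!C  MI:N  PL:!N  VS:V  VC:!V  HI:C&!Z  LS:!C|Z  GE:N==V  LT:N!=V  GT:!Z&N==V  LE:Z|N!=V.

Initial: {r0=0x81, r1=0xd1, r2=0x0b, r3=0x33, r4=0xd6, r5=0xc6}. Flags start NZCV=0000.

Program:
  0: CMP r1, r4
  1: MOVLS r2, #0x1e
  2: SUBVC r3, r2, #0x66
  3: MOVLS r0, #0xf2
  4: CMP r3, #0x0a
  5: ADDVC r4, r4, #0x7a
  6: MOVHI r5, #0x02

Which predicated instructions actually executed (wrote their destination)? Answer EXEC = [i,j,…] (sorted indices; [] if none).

EXEC = [1,2,3,5,6]

[0] flags=1000 → (cmp)
[1] flags=1000 LS?T → r2=0x1e
[2] flags=1000 VC?T → r3=0xb8
[3] flags=1000 LS?T → r0=0xf2
[4] flags=1010 → (cmp)
[5] flags=1010 VC?T → r4=0x50
[6] flags=1010 HI?T → r5=0x02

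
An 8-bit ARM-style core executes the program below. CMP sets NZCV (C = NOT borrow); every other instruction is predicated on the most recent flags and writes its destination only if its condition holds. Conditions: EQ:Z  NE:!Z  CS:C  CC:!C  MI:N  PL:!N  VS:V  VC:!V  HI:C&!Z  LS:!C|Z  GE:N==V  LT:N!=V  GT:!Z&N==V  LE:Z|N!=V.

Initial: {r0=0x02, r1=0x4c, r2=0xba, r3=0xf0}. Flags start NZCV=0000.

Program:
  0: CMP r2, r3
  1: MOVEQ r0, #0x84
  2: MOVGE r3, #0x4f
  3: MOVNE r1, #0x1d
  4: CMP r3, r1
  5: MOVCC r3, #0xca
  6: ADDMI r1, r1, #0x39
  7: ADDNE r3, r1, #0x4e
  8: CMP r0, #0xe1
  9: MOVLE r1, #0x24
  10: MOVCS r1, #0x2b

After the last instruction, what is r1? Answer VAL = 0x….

0: ✓ CMP  NZCV=1000
1: · MOVEQ
2: · MOVGE
3: ✓ MOVNE  r1←0x1d
4: ✓ CMP  NZCV=1010
5: · MOVCC
6: ✓ ADDMI  r1←0x56
7: ✓ ADDNE  r3←0xa4
8: ✓ CMP  NZCV=0000
9: · MOVLE
10: · MOVCS

VAL = 0x56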